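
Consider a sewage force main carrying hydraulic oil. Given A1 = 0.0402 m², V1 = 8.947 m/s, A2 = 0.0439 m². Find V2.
Formula: V_2 = \frac{A_1 V_1}{A_2}
V2 = 0.0402·8.947/0.0439 = 8.193 m/s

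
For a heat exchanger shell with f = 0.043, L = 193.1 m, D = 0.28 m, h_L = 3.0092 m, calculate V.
Formula: h_L = f \frac{L}{D} \frac{V^2}{2g}
Substituting knowns: 3.0092 = 0.043·(193.1/0.28)·V²/(2·9.81)
Solving for V: V = √(3.0092·2·9.81/(0.043·(193.1/0.28))) = 1.411 m/s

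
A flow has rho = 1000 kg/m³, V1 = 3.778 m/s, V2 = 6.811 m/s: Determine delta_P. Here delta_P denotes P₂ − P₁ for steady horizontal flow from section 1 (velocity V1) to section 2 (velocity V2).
Formula: \Delta P = \frac{1}{2} \rho (V_1^2 - V_2^2)
delta_P = 0.5·1000·(3.778² − 6.811²)/1000 = -16.06 kPa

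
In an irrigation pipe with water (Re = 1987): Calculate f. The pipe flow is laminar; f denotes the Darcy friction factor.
Formula: f = \frac{64}{Re}
f = 64/1987 = 0.03221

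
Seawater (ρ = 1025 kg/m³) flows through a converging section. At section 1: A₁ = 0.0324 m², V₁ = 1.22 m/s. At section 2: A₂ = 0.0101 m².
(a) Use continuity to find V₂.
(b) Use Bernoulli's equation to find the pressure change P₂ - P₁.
(a) Continuity: A₁V₁=A₂V₂ -> V₂=A₁V₁/A₂=0.0324*1.22/0.0101=3.91 m/s
(b) Bernoulli: P₂-P₁=0.5*rho*(V₁^2-V₂^2)/1000=0.5*1025*(1.22^2-3.91^2)/1000=-7.072 kPa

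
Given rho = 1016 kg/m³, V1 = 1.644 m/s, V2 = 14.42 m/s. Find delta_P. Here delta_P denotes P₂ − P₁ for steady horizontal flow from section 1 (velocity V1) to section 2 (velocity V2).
Formula: \Delta P = \frac{1}{2} \rho (V_1^2 - V_2^2)
delta_P = 0.5·1016·(1.644² − 14.42²)/1000 = -104.3 kPa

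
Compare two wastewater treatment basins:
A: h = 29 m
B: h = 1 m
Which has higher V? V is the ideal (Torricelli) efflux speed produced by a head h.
V(A) = 23.85 m/s, V(B) = 4.429 m/s. Answer: A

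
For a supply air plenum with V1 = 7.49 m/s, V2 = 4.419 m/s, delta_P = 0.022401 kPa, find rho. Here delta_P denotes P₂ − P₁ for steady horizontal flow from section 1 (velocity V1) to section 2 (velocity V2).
Formula: \Delta P = \frac{1}{2} \rho (V_1^2 - V_2^2)
Substituting knowns: 0.022401 = 0.5·rho·(7.49² − 4.419²)/1000
Solving for rho: rho = 2·(0.022401·1000)/(7.49² − 4.419²) = 1.225 kg/m³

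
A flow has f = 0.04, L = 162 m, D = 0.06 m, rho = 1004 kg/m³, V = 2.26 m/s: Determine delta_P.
Formula: \Delta P = f \frac{L}{D} \frac{\rho V^2}{2}
delta_P = 0.04·(162/0.06)·0.5·1004·2.26²/1000 = 276.9 kPa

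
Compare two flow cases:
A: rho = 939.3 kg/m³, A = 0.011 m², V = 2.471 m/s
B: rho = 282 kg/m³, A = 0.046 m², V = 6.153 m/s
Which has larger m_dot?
m_dot(A) = 25.53 kg/s, m_dot(B) = 79.82 kg/s. Answer: B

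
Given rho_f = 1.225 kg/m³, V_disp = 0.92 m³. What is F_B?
Formula: F_B = \rho_f g V_{disp}
F_B = 1.225·9.81·0.92 = 11.06 N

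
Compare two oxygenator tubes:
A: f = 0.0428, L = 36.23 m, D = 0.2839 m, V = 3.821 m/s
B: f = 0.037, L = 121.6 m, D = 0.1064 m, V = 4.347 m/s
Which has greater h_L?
h_L(A) = 4.064 m, h_L(B) = 40.73 m. Answer: B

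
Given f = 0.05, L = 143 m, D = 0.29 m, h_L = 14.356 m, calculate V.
Formula: h_L = f \frac{L}{D} \frac{V^2}{2g}
Substituting knowns: 14.356 = 0.05·(143/0.29)·V²/(2·9.81)
Solving for V: V = √(14.356·2·9.81/(0.05·(143/0.29))) = 3.38 m/s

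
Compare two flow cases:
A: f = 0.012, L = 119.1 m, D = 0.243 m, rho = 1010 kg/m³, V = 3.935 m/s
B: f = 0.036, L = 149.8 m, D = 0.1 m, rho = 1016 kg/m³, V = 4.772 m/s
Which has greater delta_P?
delta_P(A) = 45.99 kPa, delta_P(B) = 623.8 kPa. Answer: B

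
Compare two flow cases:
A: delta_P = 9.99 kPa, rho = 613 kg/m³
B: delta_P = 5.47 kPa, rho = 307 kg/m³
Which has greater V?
V(A) = 5.709 m/s, V(B) = 5.97 m/s. Answer: B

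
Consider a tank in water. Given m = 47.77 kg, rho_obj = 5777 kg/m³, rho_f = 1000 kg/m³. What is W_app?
Formula: W_{app} = mg\left(1 - \frac{\rho_f}{\rho_{obj}}\right)
W_app = 47.77·9.81·(1 − 1000/5777) = 387.5 N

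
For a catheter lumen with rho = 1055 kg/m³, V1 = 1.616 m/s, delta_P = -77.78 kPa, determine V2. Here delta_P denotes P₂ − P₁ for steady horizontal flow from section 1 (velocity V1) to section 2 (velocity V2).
Formula: \Delta P = \frac{1}{2} \rho (V_1^2 - V_2^2)
Substituting knowns: -77.78 = 0.5·1055·(1.616² − V2²)/1000
Solving for V2: V2 = √(1.616² − 2·(-77.78·1000)/1055) = 12.25 m/s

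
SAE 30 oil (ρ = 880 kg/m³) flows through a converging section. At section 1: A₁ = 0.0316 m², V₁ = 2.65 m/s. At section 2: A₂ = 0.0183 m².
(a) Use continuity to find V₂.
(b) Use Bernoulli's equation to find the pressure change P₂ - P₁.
(a) Continuity: A₁V₁=A₂V₂ -> V₂=A₁V₁/A₂=0.0316*2.65/0.0183=4.58 m/s
(b) Bernoulli: P₂-P₁=0.5*rho*(V₁^2-V₂^2)/1000=0.5*880*(2.65^2-4.58^2)/1000=-6.14 kPa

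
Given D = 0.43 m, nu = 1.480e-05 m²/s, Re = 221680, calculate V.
Formula: Re = \frac{V D}{\nu}
Substituting knowns: 221680 = V·0.43/1.480e-05
Solving for V: V = 221680·1.480e-05/0.43 = 7.63 m/s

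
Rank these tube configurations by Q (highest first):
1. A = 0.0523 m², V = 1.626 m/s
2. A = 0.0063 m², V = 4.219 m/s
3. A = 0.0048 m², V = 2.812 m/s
Case 1: Q = 85.04 L/s
Case 2: Q = 26.58 L/s
Case 3: Q = 13.5 L/s
Ranking (highest first): 1, 2, 3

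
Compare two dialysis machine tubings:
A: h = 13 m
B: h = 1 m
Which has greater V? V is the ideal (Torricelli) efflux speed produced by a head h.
V(A) = 15.97 m/s, V(B) = 4.429 m/s. Answer: A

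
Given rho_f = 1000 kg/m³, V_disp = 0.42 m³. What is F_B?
Formula: F_B = \rho_f g V_{disp}
F_B = 1000·9.81·0.42 = 4120 N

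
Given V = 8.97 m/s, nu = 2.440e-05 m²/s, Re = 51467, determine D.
Formula: Re = \frac{V D}{\nu}
Substituting knowns: 51467 = 8.97·D/2.440e-05
Solving for D: D = 51467·2.440e-05/8.97 = 0.14 m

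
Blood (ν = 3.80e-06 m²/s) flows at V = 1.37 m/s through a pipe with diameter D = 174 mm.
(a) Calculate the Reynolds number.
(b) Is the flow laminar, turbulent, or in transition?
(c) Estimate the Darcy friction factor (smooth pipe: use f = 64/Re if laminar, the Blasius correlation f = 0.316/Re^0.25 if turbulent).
(a) Re = V·D/ν = 1.37·0.174/3.80e-06 = 62732
(b) Flow regime: turbulent (Re > 4000)
(c) Friction factor: f = 0.316/Re^0.25 = 0.316/62732^0.25 = 0.01997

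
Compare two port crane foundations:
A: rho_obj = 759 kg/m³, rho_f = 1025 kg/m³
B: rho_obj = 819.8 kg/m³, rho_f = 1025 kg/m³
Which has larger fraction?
fraction(A) = 0.7405, fraction(B) = 0.7998. Answer: B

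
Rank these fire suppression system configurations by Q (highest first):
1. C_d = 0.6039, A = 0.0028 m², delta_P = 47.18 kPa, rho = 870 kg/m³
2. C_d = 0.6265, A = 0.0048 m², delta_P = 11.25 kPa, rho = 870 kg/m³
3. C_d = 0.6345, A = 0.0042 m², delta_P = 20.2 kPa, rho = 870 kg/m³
Case 1: Q = 17.61 L/s
Case 2: Q = 15.29 L/s
Case 3: Q = 18.16 L/s
Ranking (highest first): 3, 1, 2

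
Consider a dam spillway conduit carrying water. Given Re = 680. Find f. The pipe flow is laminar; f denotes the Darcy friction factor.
Formula: f = \frac{64}{Re}
f = 64/680 = 0.09412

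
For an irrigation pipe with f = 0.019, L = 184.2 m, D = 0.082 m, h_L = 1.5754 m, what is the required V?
Formula: h_L = f \frac{L}{D} \frac{V^2}{2g}
Substituting knowns: 1.5754 = 0.019·(184.2/0.082)·V²/(2·9.81)
Solving for V: V = √(1.5754·2·9.81/(0.019·(184.2/0.082))) = 0.851 m/s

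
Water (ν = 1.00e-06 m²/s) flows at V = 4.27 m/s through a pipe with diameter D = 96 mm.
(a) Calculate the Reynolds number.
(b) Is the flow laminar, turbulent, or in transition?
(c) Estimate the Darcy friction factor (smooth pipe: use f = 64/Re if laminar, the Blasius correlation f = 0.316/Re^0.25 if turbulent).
(a) Re = V·D/ν = 4.27·0.096/1.00e-06 = 409920
(b) Flow regime: turbulent (Re > 4000)
(c) Friction factor: f = 0.316/Re^0.25 = 0.316/409920^0.25 = 0.01249 (Blasius is strictly valid for Re ≲ 1e5; used here as the smooth-pipe estimate the problem specifies)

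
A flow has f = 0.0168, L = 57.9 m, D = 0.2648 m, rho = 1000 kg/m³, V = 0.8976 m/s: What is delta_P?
Formula: \Delta P = f \frac{L}{D} \frac{\rho V^2}{2}
delta_P = 0.0168·(57.9/0.2648)·0.5·1000·0.8976²/1000 = 1.48 kPa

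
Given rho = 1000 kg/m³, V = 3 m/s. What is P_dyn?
Formula: P_{dyn} = \frac{1}{2} \rho V^2
P_dyn = 0.5·1000·3²/1000 = 4.5 kPa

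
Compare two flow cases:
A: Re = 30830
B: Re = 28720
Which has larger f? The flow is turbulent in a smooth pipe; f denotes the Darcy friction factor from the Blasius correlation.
f(A) = 0.02385, f(B) = 0.02427. Answer: B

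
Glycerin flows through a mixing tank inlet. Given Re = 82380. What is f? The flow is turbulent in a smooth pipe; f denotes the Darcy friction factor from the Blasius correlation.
Formula: f = \frac{0.316}{Re^{0.25}}
f = 0.316/82380^0.25 = 0.01865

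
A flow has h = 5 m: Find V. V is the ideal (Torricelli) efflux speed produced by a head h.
Formula: V = \sqrt{2 g h}
V = √(2·9.81·5) = 9.905 m/s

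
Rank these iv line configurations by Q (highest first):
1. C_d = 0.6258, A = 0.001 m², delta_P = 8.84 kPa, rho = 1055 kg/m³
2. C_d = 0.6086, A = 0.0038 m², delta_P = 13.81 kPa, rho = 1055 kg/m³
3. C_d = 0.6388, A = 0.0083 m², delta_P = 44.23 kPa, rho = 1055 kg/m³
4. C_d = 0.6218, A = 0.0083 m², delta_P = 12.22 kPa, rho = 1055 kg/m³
Case 1: Q = 2.562 L/s
Case 2: Q = 11.83 L/s
Case 3: Q = 48.55 L/s
Case 4: Q = 24.84 L/s
Ranking (highest first): 3, 4, 2, 1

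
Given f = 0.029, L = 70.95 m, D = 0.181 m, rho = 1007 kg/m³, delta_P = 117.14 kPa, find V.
Formula: \Delta P = f \frac{L}{D} \frac{\rho V^2}{2}
Substituting knowns: 117.14 = 0.029·(70.95/0.181)·0.5·1007·V²/1000
Solving for V: V = √((117.14·1000)/(0.029·(70.95/0.181)·0.5·1007)) = 4.524 m/s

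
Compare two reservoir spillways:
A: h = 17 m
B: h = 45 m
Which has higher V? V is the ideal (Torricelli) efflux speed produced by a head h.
V(A) = 18.26 m/s, V(B) = 29.71 m/s. Answer: B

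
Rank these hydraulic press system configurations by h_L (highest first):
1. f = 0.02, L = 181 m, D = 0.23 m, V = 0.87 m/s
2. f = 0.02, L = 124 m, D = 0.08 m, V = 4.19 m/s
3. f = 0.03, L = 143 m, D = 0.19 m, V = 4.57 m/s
Case 1: h_L = 0.6072 m
Case 2: h_L = 27.74 m
Case 3: h_L = 24.03 m
Ranking (highest first): 2, 3, 1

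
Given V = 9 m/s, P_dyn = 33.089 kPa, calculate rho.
Formula: P_{dyn} = \frac{1}{2} \rho V^2
Substituting knowns: 33.089 = 0.5·rho·9²/1000
Solving for rho: rho = 2·(33.089·1000)/9² = 817 kg/m³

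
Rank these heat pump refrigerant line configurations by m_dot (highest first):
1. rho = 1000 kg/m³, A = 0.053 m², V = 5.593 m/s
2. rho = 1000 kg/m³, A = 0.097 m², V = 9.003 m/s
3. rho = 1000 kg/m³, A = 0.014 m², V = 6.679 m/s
Case 1: m_dot = 296.4 kg/s
Case 2: m_dot = 873.3 kg/s
Case 3: m_dot = 93.51 kg/s
Ranking (highest first): 2, 1, 3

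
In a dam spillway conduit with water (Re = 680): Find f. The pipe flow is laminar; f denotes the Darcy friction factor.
Formula: f = \frac{64}{Re}
f = 64/680 = 0.09412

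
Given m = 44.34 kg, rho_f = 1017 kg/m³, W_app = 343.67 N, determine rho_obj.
Formula: W_{app} = mg\left(1 - \frac{\rho_f}{\rho_{obj}}\right)
Substituting knowns: 343.67 = 44.34·9.81·(1 − 1017/rho_obj)
Solving for rho_obj: rho_obj = 1017/(1 − 343.67/(44.34·9.81)) = 4845 kg/m³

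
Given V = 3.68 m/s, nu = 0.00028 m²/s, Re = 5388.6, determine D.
Formula: Re = \frac{V D}{\nu}
Substituting knowns: 5388.6 = 3.68·D/0.00028
Solving for D: D = 5388.6·0.00028/3.68 = 0.41 m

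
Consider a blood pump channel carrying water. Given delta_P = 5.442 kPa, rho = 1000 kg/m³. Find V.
Formula: V = \sqrt{\frac{2 \Delta P}{\rho}}
V = √(2·(5.442·1000)/1000) = 3.299 m/s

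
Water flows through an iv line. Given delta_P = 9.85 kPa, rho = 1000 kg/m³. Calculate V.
Formula: V = \sqrt{\frac{2 \Delta P}{\rho}}
V = √(2·(9.85·1000)/1000) = 4.438 m/s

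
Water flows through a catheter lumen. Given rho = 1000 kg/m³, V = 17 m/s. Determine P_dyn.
Formula: P_{dyn} = \frac{1}{2} \rho V^2
P_dyn = 0.5·1000·17²/1000 = 144.5 kPa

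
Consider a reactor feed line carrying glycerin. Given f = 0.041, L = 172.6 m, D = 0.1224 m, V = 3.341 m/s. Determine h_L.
Formula: h_L = f \frac{L}{D} \frac{V^2}{2g}
h_L = 0.041·(172.6/0.1224)·3.341²/(2·9.81) = 32.89 m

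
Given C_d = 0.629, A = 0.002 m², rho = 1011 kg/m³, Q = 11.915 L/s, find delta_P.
Formula: Q = C_d A \sqrt{\frac{2 \Delta P}{\rho}}
Substituting knowns: 11.915 = 0.629·0.002·√(2·(delta_P·1000)/1011)·1000
Solving for delta_P: delta_P = ((11.915/1000)/(0.629·0.002))²·1011/2/1000 = 45.35 kPa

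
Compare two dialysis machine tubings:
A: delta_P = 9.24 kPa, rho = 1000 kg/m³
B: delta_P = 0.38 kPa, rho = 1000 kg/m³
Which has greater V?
V(A) = 4.299 m/s, V(B) = 0.8718 m/s. Answer: A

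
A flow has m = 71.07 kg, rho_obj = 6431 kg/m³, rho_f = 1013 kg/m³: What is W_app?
Formula: W_{app} = mg\left(1 - \frac{\rho_f}{\rho_{obj}}\right)
W_app = 71.07·9.81·(1 − 1013/6431) = 587.4 N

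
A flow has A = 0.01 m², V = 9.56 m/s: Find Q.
Formula: Q = A V
Q = 0.01·9.56·1000 = 95.6 L/s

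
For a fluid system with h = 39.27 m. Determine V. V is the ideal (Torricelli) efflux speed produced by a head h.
Formula: V = \sqrt{2 g h}
V = √(2·9.81·39.27) = 27.76 m/s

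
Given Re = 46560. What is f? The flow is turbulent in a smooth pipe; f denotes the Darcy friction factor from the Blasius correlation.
Formula: f = \frac{0.316}{Re^{0.25}}
f = 0.316/46560^0.25 = 0.02151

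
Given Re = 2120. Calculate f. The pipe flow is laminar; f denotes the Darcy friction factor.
Formula: f = \frac{64}{Re}
f = 64/2120 = 0.03019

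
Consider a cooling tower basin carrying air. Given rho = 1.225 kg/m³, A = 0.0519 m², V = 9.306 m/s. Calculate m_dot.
Formula: \dot{m} = \rho A V
m_dot = 1.225·0.0519·9.306 = 0.5917 kg/s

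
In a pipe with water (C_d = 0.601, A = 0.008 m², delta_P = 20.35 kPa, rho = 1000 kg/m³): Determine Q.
Formula: Q = C_d A \sqrt{\frac{2 \Delta P}{\rho}}
Q = 0.601·0.008·√(2·(20.35·1000)/1000)·1000 = 30.67 L/s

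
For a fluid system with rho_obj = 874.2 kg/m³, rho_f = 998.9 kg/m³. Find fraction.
Formula: f_{sub} = \frac{\rho_{obj}}{\rho_f}
fraction = 874.2/998.9 = 0.8752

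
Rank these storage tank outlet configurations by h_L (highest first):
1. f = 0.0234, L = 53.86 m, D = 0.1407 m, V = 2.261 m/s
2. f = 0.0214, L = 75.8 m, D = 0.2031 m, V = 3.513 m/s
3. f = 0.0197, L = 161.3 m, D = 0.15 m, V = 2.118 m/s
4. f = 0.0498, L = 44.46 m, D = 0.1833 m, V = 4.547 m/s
Case 1: h_L = 2.334 m
Case 2: h_L = 5.024 m
Case 3: h_L = 4.844 m
Case 4: h_L = 12.73 m
Ranking (highest first): 4, 2, 3, 1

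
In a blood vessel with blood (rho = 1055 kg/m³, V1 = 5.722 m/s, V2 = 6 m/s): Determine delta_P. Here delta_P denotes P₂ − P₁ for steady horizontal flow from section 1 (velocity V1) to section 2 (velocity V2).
Formula: \Delta P = \frac{1}{2} \rho (V_1^2 - V_2^2)
delta_P = 0.5·1055·(5.722² − 6²)/1000 = -1.719 kPa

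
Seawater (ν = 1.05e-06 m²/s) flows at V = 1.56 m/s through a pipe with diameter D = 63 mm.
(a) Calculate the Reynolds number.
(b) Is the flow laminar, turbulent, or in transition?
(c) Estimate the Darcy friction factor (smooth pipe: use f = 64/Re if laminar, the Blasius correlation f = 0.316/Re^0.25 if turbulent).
(a) Re = V·D/ν = 1.56·0.063/1.05e-06 = 93600
(b) Flow regime: turbulent (Re > 4000)
(c) Friction factor: f = 0.316/Re^0.25 = 0.316/93600^0.25 = 0.01807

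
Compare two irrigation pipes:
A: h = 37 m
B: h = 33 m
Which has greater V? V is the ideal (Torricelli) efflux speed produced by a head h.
V(A) = 26.94 m/s, V(B) = 25.45 m/s. Answer: A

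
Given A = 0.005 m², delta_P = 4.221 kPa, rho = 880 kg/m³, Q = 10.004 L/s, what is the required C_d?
Formula: Q = C_d A \sqrt{\frac{2 \Delta P}{\rho}}
Substituting knowns: 10.004 = C_d·0.005·√(2·(4.221·1000)/880)·1000
Solving for C_d: C_d = (10.004/1000)/(0.005·√(2·(4.221·1000)/880)) = 0.646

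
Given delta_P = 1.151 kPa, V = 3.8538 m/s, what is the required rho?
Formula: V = \sqrt{\frac{2 \Delta P}{\rho}}
Substituting knowns: 3.8538 = √(2·(1.151·1000)/rho)
Solving for rho: rho = 2·(1.151·1000)/3.8538² = 155 kg/m³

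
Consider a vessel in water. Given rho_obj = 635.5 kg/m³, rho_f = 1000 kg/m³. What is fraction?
Formula: f_{sub} = \frac{\rho_{obj}}{\rho_f}
fraction = 635.5/1000 = 0.6355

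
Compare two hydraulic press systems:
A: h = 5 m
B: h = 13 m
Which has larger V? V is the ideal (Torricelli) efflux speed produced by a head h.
V(A) = 9.905 m/s, V(B) = 15.97 m/s. Answer: B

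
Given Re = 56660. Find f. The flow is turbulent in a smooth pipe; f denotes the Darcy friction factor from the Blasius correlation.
Formula: f = \frac{0.316}{Re^{0.25}}
f = 0.316/56660^0.25 = 0.02048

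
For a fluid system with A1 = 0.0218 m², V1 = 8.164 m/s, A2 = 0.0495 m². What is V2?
Formula: V_2 = \frac{A_1 V_1}{A_2}
V2 = 0.0218·8.164/0.0495 = 3.595 m/s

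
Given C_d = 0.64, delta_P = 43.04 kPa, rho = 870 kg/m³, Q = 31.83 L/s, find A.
Formula: Q = C_d A \sqrt{\frac{2 \Delta P}{\rho}}
Substituting knowns: 31.83 = 0.64·A·√(2·(43.04·1000)/870)·1000
Solving for A: A = (31.83/1000)/(0.64·√(2·(43.04·1000)/870)) = 0.005 m²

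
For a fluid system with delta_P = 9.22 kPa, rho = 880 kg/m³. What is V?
Formula: V = \sqrt{\frac{2 \Delta P}{\rho}}
V = √(2·(9.22·1000)/880) = 4.578 m/s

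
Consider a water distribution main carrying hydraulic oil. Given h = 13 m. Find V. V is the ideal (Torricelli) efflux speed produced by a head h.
Formula: V = \sqrt{2 g h}
V = √(2·9.81·13) = 15.97 m/s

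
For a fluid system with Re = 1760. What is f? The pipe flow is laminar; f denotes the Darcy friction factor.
Formula: f = \frac{64}{Re}
f = 64/1760 = 0.03636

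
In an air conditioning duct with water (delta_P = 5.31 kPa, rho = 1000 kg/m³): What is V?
Formula: V = \sqrt{\frac{2 \Delta P}{\rho}}
V = √(2·(5.31·1000)/1000) = 3.259 m/s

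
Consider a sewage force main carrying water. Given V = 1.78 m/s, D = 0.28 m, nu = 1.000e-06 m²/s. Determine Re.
Formula: Re = \frac{V D}{\nu}
Re = 1.78·0.28/1.000e-06 = 498400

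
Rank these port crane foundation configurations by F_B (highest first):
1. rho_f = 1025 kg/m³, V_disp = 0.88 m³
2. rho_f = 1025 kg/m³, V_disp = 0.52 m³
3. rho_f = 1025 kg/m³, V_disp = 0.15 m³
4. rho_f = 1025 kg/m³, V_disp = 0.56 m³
Case 1: F_B = 8849 N
Case 2: F_B = 5229 N
Case 3: F_B = 1508 N
Case 4: F_B = 5631 N
Ranking (highest first): 1, 4, 2, 3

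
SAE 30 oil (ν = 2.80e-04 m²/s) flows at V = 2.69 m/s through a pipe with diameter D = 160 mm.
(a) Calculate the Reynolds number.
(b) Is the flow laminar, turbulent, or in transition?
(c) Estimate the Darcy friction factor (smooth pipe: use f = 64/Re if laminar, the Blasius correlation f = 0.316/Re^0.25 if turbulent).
(a) Re = V·D/ν = 2.69·0.16/2.80e-04 = 1537.1
(b) Flow regime: laminar (Re < 2300)
(c) Friction factor: f = 64/Re = 64/1537.1 = 0.04164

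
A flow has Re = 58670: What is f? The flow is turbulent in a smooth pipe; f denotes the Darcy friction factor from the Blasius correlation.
Formula: f = \frac{0.316}{Re^{0.25}}
f = 0.316/58670^0.25 = 0.0203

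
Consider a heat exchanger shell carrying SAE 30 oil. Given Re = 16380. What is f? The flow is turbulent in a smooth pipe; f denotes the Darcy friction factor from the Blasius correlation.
Formula: f = \frac{0.316}{Re^{0.25}}
f = 0.316/16380^0.25 = 0.02793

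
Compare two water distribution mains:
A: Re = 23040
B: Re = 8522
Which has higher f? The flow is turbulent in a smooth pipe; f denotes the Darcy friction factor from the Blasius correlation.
f(A) = 0.02565, f(B) = 0.03289. Answer: B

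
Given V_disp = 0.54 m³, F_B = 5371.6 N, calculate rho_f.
Formula: F_B = \rho_f g V_{disp}
Substituting knowns: 5371.6 = rho_f·9.81·0.54
Solving for rho_f: rho_f = 5371.6/(9.81·0.54) = 1014 kg/m³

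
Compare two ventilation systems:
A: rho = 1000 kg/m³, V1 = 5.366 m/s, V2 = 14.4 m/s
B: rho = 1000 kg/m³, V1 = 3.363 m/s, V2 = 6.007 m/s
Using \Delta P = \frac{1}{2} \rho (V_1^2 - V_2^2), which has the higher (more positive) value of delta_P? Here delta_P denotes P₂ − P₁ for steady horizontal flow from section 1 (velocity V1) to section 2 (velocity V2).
delta_P(A) = -89.28 kPa, delta_P(B) = -12.39 kPa. Answer: B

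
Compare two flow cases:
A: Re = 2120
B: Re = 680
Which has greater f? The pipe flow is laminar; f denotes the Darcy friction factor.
f(A) = 0.03019, f(B) = 0.09412. Answer: B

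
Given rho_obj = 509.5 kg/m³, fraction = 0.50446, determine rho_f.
Formula: f_{sub} = \frac{\rho_{obj}}{\rho_f}
Substituting knowns: 0.50446 = 509.5/rho_f
Solving for rho_f: rho_f = 509.5/0.50446 = 1010 kg/m³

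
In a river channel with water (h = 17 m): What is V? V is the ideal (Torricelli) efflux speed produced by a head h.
Formula: V = \sqrt{2 g h}
V = √(2·9.81·17) = 18.26 m/s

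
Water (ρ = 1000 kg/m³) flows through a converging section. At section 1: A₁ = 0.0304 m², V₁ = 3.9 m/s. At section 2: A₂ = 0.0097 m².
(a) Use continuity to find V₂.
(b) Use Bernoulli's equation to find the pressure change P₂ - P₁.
(a) Continuity: A₁V₁=A₂V₂ -> V₂=A₁V₁/A₂=0.0304*3.9/0.0097=12.22 m/s
(b) Bernoulli: P₂-P₁=0.5*rho*(V₁^2-V₂^2)/1000=0.5*1000*(3.9^2-12.22^2)/1000=-67.06 kPa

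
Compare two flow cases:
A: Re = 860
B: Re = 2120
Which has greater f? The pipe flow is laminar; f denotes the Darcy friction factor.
f(A) = 0.07442, f(B) = 0.03019. Answer: A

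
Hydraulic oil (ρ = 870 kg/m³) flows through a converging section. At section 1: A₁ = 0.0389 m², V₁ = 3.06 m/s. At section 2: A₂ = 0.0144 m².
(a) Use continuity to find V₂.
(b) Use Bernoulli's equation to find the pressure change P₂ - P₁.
(a) Continuity: A₁V₁=A₂V₂ -> V₂=A₁V₁/A₂=0.0389*3.06/0.0144=8.27 m/s
(b) Bernoulli: P₂-P₁=0.5*rho*(V₁^2-V₂^2)/1000=0.5*870*(3.06^2-8.27^2)/1000=-25.68 kPa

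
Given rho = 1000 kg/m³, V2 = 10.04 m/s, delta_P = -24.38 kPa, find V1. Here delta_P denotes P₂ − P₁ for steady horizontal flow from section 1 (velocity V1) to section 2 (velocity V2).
Formula: \Delta P = \frac{1}{2} \rho (V_1^2 - V_2^2)
Substituting knowns: -24.38 = 0.5·1000·(V1² − 10.04²)/1000
Solving for V1: V1 = √(10.04² + 2·(-24.38·1000)/1000) = 7.214 m/s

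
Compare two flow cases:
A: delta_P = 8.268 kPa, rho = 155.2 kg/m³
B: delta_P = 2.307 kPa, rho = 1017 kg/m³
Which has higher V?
V(A) = 10.32 m/s, V(B) = 2.13 m/s. Answer: A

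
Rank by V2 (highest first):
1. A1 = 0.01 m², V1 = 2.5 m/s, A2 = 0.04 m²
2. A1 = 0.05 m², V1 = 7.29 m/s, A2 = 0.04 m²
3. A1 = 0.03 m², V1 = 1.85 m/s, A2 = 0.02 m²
Case 1: V2 = 0.625 m/s
Case 2: V2 = 9.113 m/s
Case 3: V2 = 2.775 m/s
Ranking (highest first): 2, 3, 1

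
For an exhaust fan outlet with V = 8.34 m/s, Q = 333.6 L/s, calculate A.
Formula: Q = A V
Substituting knowns: 333.6 = A·8.34·1000
Solving for A: A = (333.6/1000)/8.34 = 0.04 m²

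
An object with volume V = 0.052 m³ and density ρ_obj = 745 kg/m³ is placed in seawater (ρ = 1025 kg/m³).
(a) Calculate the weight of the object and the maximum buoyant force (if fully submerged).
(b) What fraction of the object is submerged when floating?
(a) W=rho_obj*g*V=745*9.81*0.052=380.0 N; F_B(max)=rho*g*V=1025*9.81*0.052=522.9 N
(b) Floating fraction=rho_obj/rho=745/1025=0.727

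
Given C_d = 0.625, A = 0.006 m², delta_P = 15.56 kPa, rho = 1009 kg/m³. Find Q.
Formula: Q = C_d A \sqrt{\frac{2 \Delta P}{\rho}}
Q = 0.625·0.006·√(2·(15.56·1000)/1009)·1000 = 20.83 L/s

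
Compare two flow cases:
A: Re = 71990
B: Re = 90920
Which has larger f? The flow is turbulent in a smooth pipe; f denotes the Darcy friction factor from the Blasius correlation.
f(A) = 0.01929, f(B) = 0.0182. Answer: A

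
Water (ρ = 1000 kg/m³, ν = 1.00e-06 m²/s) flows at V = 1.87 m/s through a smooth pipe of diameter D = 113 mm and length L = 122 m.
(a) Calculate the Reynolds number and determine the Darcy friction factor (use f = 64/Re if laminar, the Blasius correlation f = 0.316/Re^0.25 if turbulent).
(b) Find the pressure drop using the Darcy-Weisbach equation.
(a) Re = V·D/ν = 1.87·0.113/1.00e-06 = 211310 → turbulent (Re > 4000); f = 0.316/Re^0.25 = 0.316/211310^0.25 = 0.014739 (Blasius is strictly valid for Re ≲ 1e5; used here as the smooth-pipe estimate the problem specifies)
(b) Darcy-Weisbach: ΔP = f·(L/D)·½ρV²/1000 = 0.014739·(122/0.113)·½·1000·1.87²/1000 = 27.82 kPa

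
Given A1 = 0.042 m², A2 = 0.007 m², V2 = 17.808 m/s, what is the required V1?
Formula: V_2 = \frac{A_1 V_1}{A_2}
Substituting knowns: 17.808 = 0.042·V1/0.007
Solving for V1: V1 = 17.808·0.007/0.042 = 2.968 m/s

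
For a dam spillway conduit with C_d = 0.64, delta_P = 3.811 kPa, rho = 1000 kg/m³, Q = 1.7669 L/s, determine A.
Formula: Q = C_d A \sqrt{\frac{2 \Delta P}{\rho}}
Substituting knowns: 1.7669 = 0.64·A·√(2·(3.811·1000)/1000)·1000
Solving for A: A = (1.7669/1000)/(0.64·√(2·(3.811·1000)/1000)) = 0.001 m²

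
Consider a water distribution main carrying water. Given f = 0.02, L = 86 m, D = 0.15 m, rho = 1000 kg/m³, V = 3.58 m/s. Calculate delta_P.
Formula: \Delta P = f \frac{L}{D} \frac{\rho V^2}{2}
delta_P = 0.02·(86/0.15)·0.5·1000·3.58²/1000 = 73.48 kPa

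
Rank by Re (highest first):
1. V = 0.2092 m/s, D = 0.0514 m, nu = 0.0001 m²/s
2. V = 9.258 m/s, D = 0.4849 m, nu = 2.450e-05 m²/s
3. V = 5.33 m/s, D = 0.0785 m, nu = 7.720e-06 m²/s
Case 1: Re = 107.5
Case 2: Re = 183233
Case 3: Re = 54198
Ranking (highest first): 2, 3, 1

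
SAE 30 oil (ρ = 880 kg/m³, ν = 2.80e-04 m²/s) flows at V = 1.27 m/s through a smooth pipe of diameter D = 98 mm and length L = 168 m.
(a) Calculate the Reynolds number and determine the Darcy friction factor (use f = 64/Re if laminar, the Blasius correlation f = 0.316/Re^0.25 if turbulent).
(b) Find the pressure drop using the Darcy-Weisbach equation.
(a) Re = V·D/ν = 1.27·0.098/2.80e-04 = 444.5 → laminar (Re < 2300); f = 64/Re = 64/444.5 = 0.14398
(b) Darcy-Weisbach: ΔP = f·(L/D)·½ρV²/1000 = 0.14398·(168/0.098)·½·880·1.27²/1000 = 175.2 kPa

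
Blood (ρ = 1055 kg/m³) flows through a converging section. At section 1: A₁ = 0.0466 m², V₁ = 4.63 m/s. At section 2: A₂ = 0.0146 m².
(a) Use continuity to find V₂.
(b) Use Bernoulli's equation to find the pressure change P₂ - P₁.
(a) Continuity: A₁V₁=A₂V₂ -> V₂=A₁V₁/A₂=0.0466*4.63/0.0146=14.78 m/s
(b) Bernoulli: P₂-P₁=0.5*rho*(V₁^2-V₂^2)/1000=0.5*1055*(4.63^2-14.78^2)/1000=-103.9 kPa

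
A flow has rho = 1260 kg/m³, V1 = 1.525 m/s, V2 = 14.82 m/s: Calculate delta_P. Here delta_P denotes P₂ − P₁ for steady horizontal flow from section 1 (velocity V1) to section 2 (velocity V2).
Formula: \Delta P = \frac{1}{2} \rho (V_1^2 - V_2^2)
delta_P = 0.5·1260·(1.525² − 14.82²)/1000 = -136.9 kPa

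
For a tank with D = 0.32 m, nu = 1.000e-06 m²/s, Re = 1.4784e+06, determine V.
Formula: Re = \frac{V D}{\nu}
Substituting knowns: 1.4784e+06 = V·0.32/1.000e-06
Solving for V: V = 1.4784e+06·1.000e-06/0.32 = 4.62 m/s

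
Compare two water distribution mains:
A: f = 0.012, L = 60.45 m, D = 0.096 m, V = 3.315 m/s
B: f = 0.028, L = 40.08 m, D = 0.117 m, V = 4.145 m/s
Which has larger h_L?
h_L(A) = 4.232 m, h_L(B) = 8.399 m. Answer: B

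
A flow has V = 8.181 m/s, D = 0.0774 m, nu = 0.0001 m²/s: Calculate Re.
Formula: Re = \frac{V D}{\nu}
Re = 8.181·0.0774/0.0001 = 6332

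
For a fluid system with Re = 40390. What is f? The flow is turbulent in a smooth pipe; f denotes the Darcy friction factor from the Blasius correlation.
Formula: f = \frac{0.316}{Re^{0.25}}
f = 0.316/40390^0.25 = 0.02229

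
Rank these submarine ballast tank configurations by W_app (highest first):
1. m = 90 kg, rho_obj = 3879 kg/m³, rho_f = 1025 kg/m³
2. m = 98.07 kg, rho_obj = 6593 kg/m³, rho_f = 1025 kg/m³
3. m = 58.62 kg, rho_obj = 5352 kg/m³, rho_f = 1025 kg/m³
Case 1: W_app = 649.6 N
Case 2: W_app = 812.5 N
Case 3: W_app = 464.9 N
Ranking (highest first): 2, 1, 3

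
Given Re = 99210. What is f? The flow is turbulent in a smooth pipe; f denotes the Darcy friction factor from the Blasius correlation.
Formula: f = \frac{0.316}{Re^{0.25}}
f = 0.316/99210^0.25 = 0.01781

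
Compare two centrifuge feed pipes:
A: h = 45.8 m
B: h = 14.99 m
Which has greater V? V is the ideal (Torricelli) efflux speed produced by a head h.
V(A) = 29.98 m/s, V(B) = 17.15 m/s. Answer: A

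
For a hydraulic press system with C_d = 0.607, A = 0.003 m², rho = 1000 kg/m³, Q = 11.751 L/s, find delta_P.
Formula: Q = C_d A \sqrt{\frac{2 \Delta P}{\rho}}
Substituting knowns: 11.751 = 0.607·0.003·√(2·(delta_P·1000)/1000)·1000
Solving for delta_P: delta_P = ((11.751/1000)/(0.607·0.003))²·1000/2/1000 = 20.82 kPa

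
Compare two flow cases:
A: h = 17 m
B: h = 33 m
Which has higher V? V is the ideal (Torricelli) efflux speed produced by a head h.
V(A) = 18.26 m/s, V(B) = 25.45 m/s. Answer: B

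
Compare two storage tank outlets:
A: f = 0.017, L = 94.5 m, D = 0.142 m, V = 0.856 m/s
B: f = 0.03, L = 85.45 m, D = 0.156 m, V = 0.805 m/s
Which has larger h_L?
h_L(A) = 0.4225 m, h_L(B) = 0.5428 m. Answer: B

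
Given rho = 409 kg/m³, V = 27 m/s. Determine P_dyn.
Formula: P_{dyn} = \frac{1}{2} \rho V^2
P_dyn = 0.5·409·27²/1000 = 149.1 kPa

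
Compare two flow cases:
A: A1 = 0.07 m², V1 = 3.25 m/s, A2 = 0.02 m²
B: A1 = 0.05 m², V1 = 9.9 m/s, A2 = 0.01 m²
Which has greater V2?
V2(A) = 11.38 m/s, V2(B) = 49.5 m/s. Answer: B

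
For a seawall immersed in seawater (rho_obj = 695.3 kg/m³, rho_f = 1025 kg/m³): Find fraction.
Formula: f_{sub} = \frac{\rho_{obj}}{\rho_f}
fraction = 695.3/1025 = 0.6783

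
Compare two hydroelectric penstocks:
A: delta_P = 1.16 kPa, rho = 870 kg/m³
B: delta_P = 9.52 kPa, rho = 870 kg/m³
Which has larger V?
V(A) = 1.633 m/s, V(B) = 4.678 m/s. Answer: B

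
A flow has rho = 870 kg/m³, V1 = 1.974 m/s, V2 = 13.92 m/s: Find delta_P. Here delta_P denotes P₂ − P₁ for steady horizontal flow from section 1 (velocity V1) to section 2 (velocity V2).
Formula: \Delta P = \frac{1}{2} \rho (V_1^2 - V_2^2)
delta_P = 0.5·870·(1.974² − 13.92²)/1000 = -82.59 kPa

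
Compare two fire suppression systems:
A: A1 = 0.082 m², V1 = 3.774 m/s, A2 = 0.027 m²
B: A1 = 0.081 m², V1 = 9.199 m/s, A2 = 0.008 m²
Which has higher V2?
V2(A) = 11.46 m/s, V2(B) = 93.14 m/s. Answer: B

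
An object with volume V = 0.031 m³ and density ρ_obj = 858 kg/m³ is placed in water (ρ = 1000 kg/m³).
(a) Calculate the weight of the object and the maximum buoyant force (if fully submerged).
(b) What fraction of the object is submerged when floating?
(a) W=rho_obj*g*V=858*9.81*0.031=260.9 N; F_B(max)=rho*g*V=1000*9.81*0.031=304.1 N
(b) Floating fraction=rho_obj/rho=858/1000=0.858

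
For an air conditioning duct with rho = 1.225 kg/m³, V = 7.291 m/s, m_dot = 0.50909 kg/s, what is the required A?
Formula: \dot{m} = \rho A V
Substituting knowns: 0.50909 = 1.225·A·7.291
Solving for A: A = 0.50909/(1.225·7.291) = 0.057 m²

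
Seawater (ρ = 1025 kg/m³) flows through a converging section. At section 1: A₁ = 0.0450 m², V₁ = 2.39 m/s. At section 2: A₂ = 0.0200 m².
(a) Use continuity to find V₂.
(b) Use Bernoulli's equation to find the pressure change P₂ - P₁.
(a) Continuity: A₁V₁=A₂V₂ -> V₂=A₁V₁/A₂=0.0450*2.39/0.0200=5.38 m/s
(b) Bernoulli: P₂-P₁=0.5*rho*(V₁^2-V₂^2)/1000=0.5*1025*(2.39^2-5.38^2)/1000=-11.91 kPa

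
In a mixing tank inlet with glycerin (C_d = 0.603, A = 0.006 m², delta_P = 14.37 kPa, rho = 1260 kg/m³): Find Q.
Formula: Q = C_d A \sqrt{\frac{2 \Delta P}{\rho}}
Q = 0.603·0.006·√(2·(14.37·1000)/1260)·1000 = 17.28 L/s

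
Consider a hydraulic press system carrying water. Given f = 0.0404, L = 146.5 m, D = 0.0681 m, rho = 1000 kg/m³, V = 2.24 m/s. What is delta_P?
Formula: \Delta P = f \frac{L}{D} \frac{\rho V^2}{2}
delta_P = 0.0404·(146.5/0.0681)·0.5·1000·2.24²/1000 = 218 kPa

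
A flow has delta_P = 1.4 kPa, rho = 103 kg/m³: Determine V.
Formula: V = \sqrt{\frac{2 \Delta P}{\rho}}
V = √(2·(1.4·1000)/103) = 5.214 m/s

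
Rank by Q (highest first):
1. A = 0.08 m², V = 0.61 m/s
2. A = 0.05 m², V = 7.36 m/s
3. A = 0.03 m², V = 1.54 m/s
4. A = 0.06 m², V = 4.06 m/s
Case 1: Q = 48.8 L/s
Case 2: Q = 368 L/s
Case 3: Q = 46.2 L/s
Case 4: Q = 243.6 L/s
Ranking (highest first): 2, 4, 1, 3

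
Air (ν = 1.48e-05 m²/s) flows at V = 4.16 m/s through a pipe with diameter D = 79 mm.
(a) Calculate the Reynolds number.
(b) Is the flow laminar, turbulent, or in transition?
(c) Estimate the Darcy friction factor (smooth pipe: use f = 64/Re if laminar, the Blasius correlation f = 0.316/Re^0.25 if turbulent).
(a) Re = V·D/ν = 4.16·0.079/1.48e-05 = 22205
(b) Flow regime: turbulent (Re > 4000)
(c) Friction factor: f = 0.316/Re^0.25 = 0.316/22205^0.25 = 0.02589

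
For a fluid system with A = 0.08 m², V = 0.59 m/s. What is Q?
Formula: Q = A V
Q = 0.08·0.59·1000 = 47.2 L/s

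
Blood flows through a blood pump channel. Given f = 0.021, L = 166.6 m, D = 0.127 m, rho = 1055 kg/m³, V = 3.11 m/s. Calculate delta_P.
Formula: \Delta P = f \frac{L}{D} \frac{\rho V^2}{2}
delta_P = 0.021·(166.6/0.127)·0.5·1055·3.11²/1000 = 140.6 kPa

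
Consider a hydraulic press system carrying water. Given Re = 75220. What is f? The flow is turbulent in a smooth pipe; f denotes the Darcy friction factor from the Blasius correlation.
Formula: f = \frac{0.316}{Re^{0.25}}
f = 0.316/75220^0.25 = 0.01908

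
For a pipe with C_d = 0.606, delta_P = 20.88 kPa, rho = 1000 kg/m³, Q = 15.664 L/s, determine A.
Formula: Q = C_d A \sqrt{\frac{2 \Delta P}{\rho}}
Substituting knowns: 15.664 = 0.606·A·√(2·(20.88·1000)/1000)·1000
Solving for A: A = (15.664/1000)/(0.606·√(2·(20.88·1000)/1000)) = 0.004 m²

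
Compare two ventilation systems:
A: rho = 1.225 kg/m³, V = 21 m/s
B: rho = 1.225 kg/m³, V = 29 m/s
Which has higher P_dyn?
P_dyn(A) = 0.2701 kPa, P_dyn(B) = 0.5151 kPa. Answer: B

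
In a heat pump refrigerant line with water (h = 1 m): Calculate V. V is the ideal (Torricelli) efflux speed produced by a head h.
Formula: V = \sqrt{2 g h}
V = √(2·9.81·1) = 4.429 m/s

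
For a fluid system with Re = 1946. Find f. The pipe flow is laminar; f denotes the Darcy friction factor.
Formula: f = \frac{64}{Re}
f = 64/1946 = 0.03289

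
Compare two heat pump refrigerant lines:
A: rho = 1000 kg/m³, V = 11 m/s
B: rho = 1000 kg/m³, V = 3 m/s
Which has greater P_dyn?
P_dyn(A) = 60.5 kPa, P_dyn(B) = 4.5 kPa. Answer: A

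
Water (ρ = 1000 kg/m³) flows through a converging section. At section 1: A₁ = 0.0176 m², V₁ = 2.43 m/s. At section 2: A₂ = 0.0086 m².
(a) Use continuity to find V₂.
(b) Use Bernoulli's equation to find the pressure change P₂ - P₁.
(a) Continuity: A₁V₁=A₂V₂ -> V₂=A₁V₁/A₂=0.0176*2.43/0.0086=4.97 m/s
(b) Bernoulli: P₂-P₁=0.5*rho*(V₁^2-V₂^2)/1000=0.5*1000*(2.43^2-4.97^2)/1000=-9.398 kPa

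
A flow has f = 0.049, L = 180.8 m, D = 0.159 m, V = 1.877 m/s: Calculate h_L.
Formula: h_L = f \frac{L}{D} \frac{V^2}{2g}
h_L = 0.049·(180.8/0.159)·1.877²/(2·9.81) = 10.01 m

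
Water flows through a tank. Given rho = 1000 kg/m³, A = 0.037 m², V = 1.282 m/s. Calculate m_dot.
Formula: \dot{m} = \rho A V
m_dot = 1000·0.037·1.282 = 47.43 kg/s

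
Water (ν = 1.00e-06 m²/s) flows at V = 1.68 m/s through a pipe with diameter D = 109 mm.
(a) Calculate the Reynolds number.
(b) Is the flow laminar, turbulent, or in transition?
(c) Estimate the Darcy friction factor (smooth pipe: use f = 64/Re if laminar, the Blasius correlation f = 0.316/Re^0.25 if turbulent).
(a) Re = V·D/ν = 1.68·0.109/1.00e-06 = 183120
(b) Flow regime: turbulent (Re > 4000)
(c) Friction factor: f = 0.316/Re^0.25 = 0.316/183120^0.25 = 0.01528 (Blasius is strictly valid for Re ≲ 1e5; used here as the smooth-pipe estimate the problem specifies)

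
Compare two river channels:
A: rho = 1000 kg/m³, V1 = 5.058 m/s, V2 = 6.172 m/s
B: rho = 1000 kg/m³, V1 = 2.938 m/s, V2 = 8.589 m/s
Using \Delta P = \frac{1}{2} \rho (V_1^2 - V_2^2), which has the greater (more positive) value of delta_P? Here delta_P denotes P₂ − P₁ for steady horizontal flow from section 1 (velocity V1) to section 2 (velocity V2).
delta_P(A) = -6.255 kPa, delta_P(B) = -32.57 kPa. Answer: A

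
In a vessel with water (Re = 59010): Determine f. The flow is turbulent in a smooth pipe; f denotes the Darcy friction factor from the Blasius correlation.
Formula: f = \frac{0.316}{Re^{0.25}}
f = 0.316/59010^0.25 = 0.02027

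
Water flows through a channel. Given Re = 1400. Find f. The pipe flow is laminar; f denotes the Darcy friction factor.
Formula: f = \frac{64}{Re}
f = 64/1400 = 0.04571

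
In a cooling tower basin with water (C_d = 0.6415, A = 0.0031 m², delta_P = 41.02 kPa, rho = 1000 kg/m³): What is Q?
Formula: Q = C_d A \sqrt{\frac{2 \Delta P}{\rho}}
Q = 0.6415·0.0031·√(2·(41.02·1000)/1000)·1000 = 18.01 L/s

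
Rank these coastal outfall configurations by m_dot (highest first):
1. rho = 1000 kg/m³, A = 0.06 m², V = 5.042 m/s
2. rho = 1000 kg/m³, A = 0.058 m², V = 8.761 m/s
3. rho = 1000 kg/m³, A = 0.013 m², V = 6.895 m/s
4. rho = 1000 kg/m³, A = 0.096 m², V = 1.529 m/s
Case 1: m_dot = 302.5 kg/s
Case 2: m_dot = 508.1 kg/s
Case 3: m_dot = 89.63 kg/s
Case 4: m_dot = 146.8 kg/s
Ranking (highest first): 2, 1, 4, 3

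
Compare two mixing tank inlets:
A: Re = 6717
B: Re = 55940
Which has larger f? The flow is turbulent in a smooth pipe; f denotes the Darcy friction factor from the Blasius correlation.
f(A) = 0.03491, f(B) = 0.02055. Answer: A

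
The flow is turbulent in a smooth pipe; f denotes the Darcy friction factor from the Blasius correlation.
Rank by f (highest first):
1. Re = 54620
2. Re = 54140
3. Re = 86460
Case 1: f = 0.02067
Case 2: f = 0.02072
Case 3: f = 0.01843
Ranking (highest first): 2, 1, 3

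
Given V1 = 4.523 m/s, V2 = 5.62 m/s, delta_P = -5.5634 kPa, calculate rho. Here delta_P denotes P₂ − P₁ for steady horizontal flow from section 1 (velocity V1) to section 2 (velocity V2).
Formula: \Delta P = \frac{1}{2} \rho (V_1^2 - V_2^2)
Substituting knowns: -5.5634 = 0.5·rho·(4.523² − 5.62²)/1000
Solving for rho: rho = 2·(-5.5634·1000)/(4.523² − 5.62²) = 1000 kg/m³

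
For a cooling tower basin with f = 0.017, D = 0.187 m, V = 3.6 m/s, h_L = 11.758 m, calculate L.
Formula: h_L = f \frac{L}{D} \frac{V^2}{2g}
Substituting knowns: 11.758 = 0.017·(L/0.187)·3.6²/(2·9.81)
Solving for L: L = 11.758·2·9.81·0.187/(0.017·3.6²) = 195.8 m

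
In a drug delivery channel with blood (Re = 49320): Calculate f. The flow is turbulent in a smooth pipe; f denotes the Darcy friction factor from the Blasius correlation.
Formula: f = \frac{0.316}{Re^{0.25}}
f = 0.316/49320^0.25 = 0.0212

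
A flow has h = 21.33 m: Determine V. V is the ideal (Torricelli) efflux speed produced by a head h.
Formula: V = \sqrt{2 g h}
V = √(2·9.81·21.33) = 20.46 m/s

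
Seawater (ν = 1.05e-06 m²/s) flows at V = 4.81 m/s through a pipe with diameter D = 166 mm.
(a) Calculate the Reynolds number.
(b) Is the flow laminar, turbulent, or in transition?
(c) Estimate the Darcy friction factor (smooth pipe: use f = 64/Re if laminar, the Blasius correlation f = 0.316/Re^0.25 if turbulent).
(a) Re = V·D/ν = 4.81·0.166/1.05e-06 = 760440
(b) Flow regime: turbulent (Re > 4000)
(c) Friction factor: f = 0.316/Re^0.25 = 0.316/760440^0.25 = 0.0107 (Blasius is strictly valid for Re ≲ 1e5; used here as the smooth-pipe estimate the problem specifies)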